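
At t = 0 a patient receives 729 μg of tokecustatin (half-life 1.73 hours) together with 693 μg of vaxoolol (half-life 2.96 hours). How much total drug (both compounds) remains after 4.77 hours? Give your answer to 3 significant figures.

tokecustatin: 729 × (1/2)^(4.77/1.73) = 729 × (1/2)^2.7572 ≈ 107.83 μg.
vaxoolol: 693 × (1/2)^(4.77/2.96) = 693 × (1/2)^1.6115 ≈ 226.79 μg.
Total = 107.83 + 226.79 ≈ 334.62 μg.

335 μg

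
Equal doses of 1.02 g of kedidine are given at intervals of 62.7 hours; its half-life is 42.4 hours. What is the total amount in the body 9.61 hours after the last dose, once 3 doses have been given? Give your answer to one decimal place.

1.3 g

The 3 doses were given 135.01, 72.31, 9.61 hours ago.
Total = 1.02·(1/2)^(135.01/42.4) + 1.02·(1/2)^(72.31/42.4) + 1.02·(1/2)^(9.61/42.4)
      = 0.11222 + 0.31276 + 0.87171 ≈ 1.2967 g.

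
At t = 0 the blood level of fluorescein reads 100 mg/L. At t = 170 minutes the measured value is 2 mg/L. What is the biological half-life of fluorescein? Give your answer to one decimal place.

A/A₀ = 2/100 ≈ 0.02.
n = log₂(50) ≈ 5.6439 half-lives elapsed in 170 minutes.
t½ = 170/5.6439 ≈ 30.121 minutes.

30.1 minutes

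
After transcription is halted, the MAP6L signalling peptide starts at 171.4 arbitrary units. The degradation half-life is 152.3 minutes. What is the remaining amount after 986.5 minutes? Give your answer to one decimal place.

Number of half-lives: n = 986.5/152.3 ≈ 6.4773.
Remaining = 171.4 × (1/2)^6.4773 = 171.4 × 0.011223 ≈ 1.9237 arbitrary units.

1.9 arbitrary units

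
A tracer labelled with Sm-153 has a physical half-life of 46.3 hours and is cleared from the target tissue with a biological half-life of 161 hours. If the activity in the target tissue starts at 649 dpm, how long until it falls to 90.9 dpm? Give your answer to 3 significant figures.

1/t_eff = 1/t_phys + 1/t_biol = 1/46.3 + 1/161 = 0.027809 per hour.
t_eff = 46.3 × 161 / (46.3 + 161) ≈ 35.959 hours.
n = log₂(649/90.9) ≈ 2.8359; t = 2.8359 × 35.959 ≈ 101.97 hours.

102 hours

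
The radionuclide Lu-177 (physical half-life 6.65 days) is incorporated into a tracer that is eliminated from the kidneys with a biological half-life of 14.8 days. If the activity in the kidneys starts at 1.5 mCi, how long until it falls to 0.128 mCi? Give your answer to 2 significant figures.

1/t_eff = 1/t_phys + 1/t_biol = 1/6.65 + 1/14.8 = 0.21794 per day.
t_eff = 6.65 × 14.8 / (6.65 + 14.8) ≈ 4.5883 days.
n = log₂(1.5/0.128) ≈ 3.5507; t = 3.5507 × 4.5883 ≈ 16.292 days.

16 days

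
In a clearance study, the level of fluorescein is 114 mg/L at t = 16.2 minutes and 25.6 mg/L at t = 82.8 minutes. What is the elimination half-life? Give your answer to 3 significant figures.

30.9 minutes

Over Δt = 82.8 − 16.2 = 66.6 minutes, the level fell by a factor of 114/25.6 ≈ 4.4531.
n = log₂(4.4531) ≈ 2.1548 half-lives, so t½ = 66.6/2.1548 ≈ 30.907 minutes.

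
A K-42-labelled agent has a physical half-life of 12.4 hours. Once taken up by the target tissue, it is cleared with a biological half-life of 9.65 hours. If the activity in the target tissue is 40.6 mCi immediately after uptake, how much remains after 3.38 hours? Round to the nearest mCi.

26 mCi

1/t_eff = 1/t_phys + 1/t_biol = 1/12.4 + 1/9.65 = 0.18427 per hour.
t_eff = 12.4 × 9.65 / (12.4 + 9.65) ≈ 5.4268 hours.
Remaining = 40.6 × (1/2)^(3.38/5.4268) = 40.6 × (1/2)^0.62284 ≈ 26.365 mCi.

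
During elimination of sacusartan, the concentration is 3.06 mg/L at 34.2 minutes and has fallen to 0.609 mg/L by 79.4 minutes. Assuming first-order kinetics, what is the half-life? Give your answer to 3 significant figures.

19.4 minutes

Over Δt = 79.4 − 34.2 = 45.2 minutes, the level fell by a factor of 3.06/0.609 ≈ 5.0246.
n = log₂(5.0246) ≈ 2.329 half-lives, so t½ = 45.2/2.329 ≈ 19.407 minutes.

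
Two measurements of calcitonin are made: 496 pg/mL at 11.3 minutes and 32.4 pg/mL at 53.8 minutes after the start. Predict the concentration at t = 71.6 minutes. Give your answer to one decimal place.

10.3 pg/mL

Over Δt = 53.8 − 11.3 = 42.5 minutes, the level fell by a factor of 496/32.4 ≈ 15.309.
n = log₂(15.309) ≈ 3.9363 half-lives, so t½ = 42.5/3.9363 ≈ 10.797 minutes.
From t = 53.8 to t = 71.6: 32.4 × (1/2)^((71.6−53.8)/10.797) ≈ 10.334 pg/mL.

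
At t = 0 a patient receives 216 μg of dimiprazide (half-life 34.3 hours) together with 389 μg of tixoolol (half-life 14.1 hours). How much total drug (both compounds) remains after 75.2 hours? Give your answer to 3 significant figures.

56.9 μg

dimiprazide: 216 × (1/2)^(75.2/34.3) = 216 × (1/2)^2.1924 ≈ 47.257 μg.
tixoolol: 389 × (1/2)^(75.2/14.1) = 389 × (1/2)^5.3333 ≈ 9.6484 μg.
Total = 47.257 + 9.6484 ≈ 56.906 μg.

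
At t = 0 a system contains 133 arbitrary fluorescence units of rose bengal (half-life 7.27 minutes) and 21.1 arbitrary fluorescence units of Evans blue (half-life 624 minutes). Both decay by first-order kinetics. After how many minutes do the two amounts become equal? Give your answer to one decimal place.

Set 133·(1/2)^(t/7.27) = 21.1·(1/2)^(t/624).
Taking log₂: log₂(133/21.1) = t·(1/7.27 − 1/624).
log₂(6.3033) = 2.6561; 1/7.27 − 1/624 = 0.13595.
t = 2.6561 / 0.13595 ≈ 19.538 minutes.

19.5 minutes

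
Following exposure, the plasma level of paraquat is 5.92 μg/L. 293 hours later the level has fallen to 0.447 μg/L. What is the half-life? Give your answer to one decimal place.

78.6 hours

A/A₀ = 0.447/5.92 ≈ 0.075507.
n = log₂(13.244) ≈ 3.7273 half-lives elapsed in 293 hours.
t½ = 293/3.7273 ≈ 78.61 hours.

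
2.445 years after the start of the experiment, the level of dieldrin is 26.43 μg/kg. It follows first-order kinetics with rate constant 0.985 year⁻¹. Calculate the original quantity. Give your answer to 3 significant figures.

294 μg/kg

t½ = ln 2 / k = 0.69315 / 0.985 ≈ 0.7037 years.
Number of half-lives elapsed: n = 2.445/0.7037 ≈ 3.4745.
A₀ = A × 2^n = 26.43 × 2^3.4745 = 26.43 × 11.115 ≈ 293.78 μg/kg.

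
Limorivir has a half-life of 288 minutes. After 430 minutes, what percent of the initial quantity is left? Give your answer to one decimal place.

n = 430/288 ≈ 1.4931 half-lives.
Fraction remaining = (1/2)^1.4931 ≈ 0.35526, i.e. 35.526%.

35.5%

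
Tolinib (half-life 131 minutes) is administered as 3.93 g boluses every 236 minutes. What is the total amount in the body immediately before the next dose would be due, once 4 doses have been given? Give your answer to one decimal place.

1.6 g

The 4 doses were given 944, 708, 472, 236 minutes ago.
Total = 3.93·(1/2)^(944/131) + 3.93·(1/2)^(708/131) + 3.93·(1/2)^(472/131) + 3.93·(1/2)^(236/131)
      = 0.026616 + 0.092779 + 0.32342 + 1.1274 ≈ 1.5702 g.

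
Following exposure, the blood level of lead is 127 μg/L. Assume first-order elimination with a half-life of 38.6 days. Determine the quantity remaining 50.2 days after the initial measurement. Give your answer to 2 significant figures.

52 μg/L

Number of half-lives: n = 50.2/38.6 ≈ 1.3005.
Remaining = 127 × (1/2)^1.3005 = 127 × 0.40598 ≈ 51.56 μg/L.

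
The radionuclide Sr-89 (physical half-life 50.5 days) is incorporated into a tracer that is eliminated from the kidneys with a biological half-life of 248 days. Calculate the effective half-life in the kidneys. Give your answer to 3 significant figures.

1/t_eff = 1/t_phys + 1/t_biol = 1/50.5 + 1/248 = 0.023834 per day.
t_eff = 50.5 × 248 / (50.5 + 248) ≈ 41.956 days.

42.0 days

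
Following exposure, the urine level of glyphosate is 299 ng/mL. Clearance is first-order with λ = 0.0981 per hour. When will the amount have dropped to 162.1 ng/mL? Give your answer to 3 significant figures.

t½ = ln 2 / λ = 0.69315 / 0.0981 ≈ 7.0657 hours.
Fraction remaining = 162.1/299 ≈ 0.54214.
n = log₂(299/162.1) = ln(1.8445)/ln 2 ≈ 0.88326 half-lives.
t = n × t½ = 0.88326 × 7.0657 ≈ 6.2409 hours.

6.24 hours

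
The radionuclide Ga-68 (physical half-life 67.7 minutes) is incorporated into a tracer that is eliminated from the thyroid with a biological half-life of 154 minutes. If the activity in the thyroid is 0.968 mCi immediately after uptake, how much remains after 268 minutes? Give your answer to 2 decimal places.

0.02 mCi

1/t_eff = 1/t_phys + 1/t_biol = 1/67.7 + 1/154 = 0.021265 per minute.
t_eff = 67.7 × 154 / (67.7 + 154) ≈ 47.027 minutes.
Remaining = 0.968 × (1/2)^(268/47.027) = 0.968 × (1/2)^5.6989 ≈ 0.018635 mCi.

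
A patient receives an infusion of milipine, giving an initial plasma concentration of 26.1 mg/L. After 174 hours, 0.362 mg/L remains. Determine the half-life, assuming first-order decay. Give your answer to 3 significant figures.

28.2 hours

A/A₀ = 0.362/26.1 ≈ 0.01387.
n = log₂(72.099) ≈ 6.1719 half-lives elapsed in 174 hours.
t½ = 174/6.1719 ≈ 28.192 hours.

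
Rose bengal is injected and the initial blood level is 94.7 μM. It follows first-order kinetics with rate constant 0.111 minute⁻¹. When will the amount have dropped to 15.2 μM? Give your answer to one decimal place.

t½ = ln 2 / λ = 0.69315 / 0.111 ≈ 6.2446 minutes.
Fraction remaining = 15.2/94.7 ≈ 0.16051.
n = log₂(94.7/15.2) = ln(6.2303)/ln 2 ≈ 2.6393 half-lives.
t = n × t½ = 2.6393 × 6.2446 ≈ 16.481 minutes.

16.5 minutes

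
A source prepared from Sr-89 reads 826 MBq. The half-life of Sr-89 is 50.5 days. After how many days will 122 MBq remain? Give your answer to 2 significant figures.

Fraction remaining = 122/826 ≈ 0.1477.
n = log₂(826/122) = ln(6.7705)/ln 2 ≈ 2.7593 half-lives.
t = n × t½ = 2.7593 × 50.5 ≈ 139.34 days.

140 days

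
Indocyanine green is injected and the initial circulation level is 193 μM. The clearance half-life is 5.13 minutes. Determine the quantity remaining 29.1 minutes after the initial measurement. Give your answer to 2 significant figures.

3.8 μM

Number of half-lives: n = 29.1/5.13 ≈ 5.6725.
Remaining = 193 × (1/2)^5.6725 = 193 × 0.019607 ≈ 3.7841 μM.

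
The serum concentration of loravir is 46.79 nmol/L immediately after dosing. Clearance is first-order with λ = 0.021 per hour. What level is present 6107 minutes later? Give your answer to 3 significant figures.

5.52 nmol/L

t½ = ln 2 / λ = 0.69315 / 0.021 ≈ 33.007 hours.
Convert the elapsed time: 6107 minutes = 101.783 hours.
Number of half-lives: n = 101.783/33.007 ≈ 3.0837.
Remaining = 46.79 × (1/2)^3.0837 = 46.79 × 0.11796 ≈ 5.5191 nmol/L.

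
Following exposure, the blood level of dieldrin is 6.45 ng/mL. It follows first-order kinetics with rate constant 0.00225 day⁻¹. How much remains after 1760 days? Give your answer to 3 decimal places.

t½ = ln 2 / λ = 0.69315 / 0.00225 ≈ 308.07 days.
Number of half-lives: n = 1760/308.07 ≈ 5.7131.
Remaining = 6.45 × (1/2)^5.7131 = 6.45 × 0.019063 ≈ 0.12296 ng/mL.

0.123 ng/mL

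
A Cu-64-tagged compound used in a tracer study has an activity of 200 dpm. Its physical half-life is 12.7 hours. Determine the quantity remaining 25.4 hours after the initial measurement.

50 dpm

Elapsed time is 2 half-lives (25.4/12.7).
Each half-life halves the amount: 200 × (1/2)^2 = 200/4 = 50 dpm.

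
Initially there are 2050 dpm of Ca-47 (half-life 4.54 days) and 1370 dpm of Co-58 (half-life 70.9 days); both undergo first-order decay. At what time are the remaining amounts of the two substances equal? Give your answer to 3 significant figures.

Set 2050·(1/2)^(t/4.54) = 1370·(1/2)^(t/70.9).
Taking log₂: log₂(2050/1370) = t·(1/4.54 − 1/70.9).
log₂(1.4964) = 0.58145; 1/4.54 − 1/70.9 = 0.20616.
t = 0.58145 / 0.20616 ≈ 2.8204 days.

2.82 days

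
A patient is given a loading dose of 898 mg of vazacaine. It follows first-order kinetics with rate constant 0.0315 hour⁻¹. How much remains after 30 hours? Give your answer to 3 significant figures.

349 mg

t½ = ln 2 / λ = 0.69315 / 0.0315 ≈ 22.005 hours.
Number of half-lives: n = 30/22.005 ≈ 1.3633.
Remaining = 898 × (1/2)^1.3633 = 898 × 0.38868 ≈ 349.03 mg.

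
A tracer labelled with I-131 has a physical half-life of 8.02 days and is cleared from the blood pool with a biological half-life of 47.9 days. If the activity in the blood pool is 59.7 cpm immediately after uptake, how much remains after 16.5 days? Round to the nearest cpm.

11 cpm

1/t_eff = 1/t_phys + 1/t_biol = 1/8.02 + 1/47.9 = 0.14557 per day.
t_eff = 8.02 × 47.9 / (8.02 + 47.9) ≈ 6.8698 days.
Remaining = 59.7 × (1/2)^(16.5/6.8698) = 59.7 × (1/2)^2.4018 ≈ 11.297 cpm.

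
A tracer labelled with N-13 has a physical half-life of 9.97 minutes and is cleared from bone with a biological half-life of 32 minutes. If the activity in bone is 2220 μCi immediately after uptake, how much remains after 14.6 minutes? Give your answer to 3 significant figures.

586 μCi

1/t_eff = 1/t_phys + 1/t_biol = 1/9.97 + 1/32 = 0.13155 per minute.
t_eff = 9.97 × 32 / (9.97 + 32) ≈ 7.6016 minutes.
Remaining = 2220 × (1/2)^(14.6/7.6016) = 2220 × (1/2)^1.9206 ≈ 586.38 μCi.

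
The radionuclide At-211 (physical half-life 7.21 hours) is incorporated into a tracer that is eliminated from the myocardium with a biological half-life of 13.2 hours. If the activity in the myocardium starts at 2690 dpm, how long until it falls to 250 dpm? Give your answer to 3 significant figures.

16.0 hours

1/t_eff = 1/t_phys + 1/t_biol = 1/7.21 + 1/13.2 = 0.21445 per hour.
t_eff = 7.21 × 13.2 / (7.21 + 13.2) ≈ 4.663 hours.
n = log₂(2690/250) ≈ 3.4276; t = 3.4276 × 4.663 ≈ 15.983 hours.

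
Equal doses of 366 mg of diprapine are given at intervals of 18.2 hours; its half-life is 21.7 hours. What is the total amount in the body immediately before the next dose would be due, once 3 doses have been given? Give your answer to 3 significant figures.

The 3 doses were given 54.6, 36.4, 18.2 hours ago.
Total = 366·(1/2)^(54.6/21.7) + 366·(1/2)^(36.4/21.7) + 366·(1/2)^(18.2/21.7)
      = 63.981 + 114.43 + 204.65 ≈ 383.05 mg.

383 mg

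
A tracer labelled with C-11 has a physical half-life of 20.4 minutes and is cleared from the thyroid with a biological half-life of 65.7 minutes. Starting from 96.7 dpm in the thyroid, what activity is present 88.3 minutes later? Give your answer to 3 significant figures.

1/t_eff = 1/t_phys + 1/t_biol = 1/20.4 + 1/65.7 = 0.06424 per minute.
t_eff = 20.4 × 65.7 / (20.4 + 65.7) ≈ 15.567 minutes.
Remaining = 96.7 × (1/2)^(88.3/15.567) = 96.7 × (1/2)^5.6724 ≈ 1.8961 dpm.

1.90 dpm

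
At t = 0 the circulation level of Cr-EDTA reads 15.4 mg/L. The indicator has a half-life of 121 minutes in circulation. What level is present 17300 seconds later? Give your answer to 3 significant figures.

2.95 mg/L

Convert the elapsed time: 17300 seconds = 288.333 minutes.
Number of half-lives: n = 288.333/121 ≈ 2.3829.
Remaining = 15.4 × (1/2)^2.3829 = 15.4 × 0.19172 ≈ 2.9525 mg/L.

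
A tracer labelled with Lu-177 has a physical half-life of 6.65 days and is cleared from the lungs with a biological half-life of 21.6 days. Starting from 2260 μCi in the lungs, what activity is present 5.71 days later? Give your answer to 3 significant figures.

1/t_eff = 1/t_phys + 1/t_biol = 1/6.65 + 1/21.6 = 0.19667 per day.
t_eff = 6.65 × 21.6 / (6.65 + 21.6) ≈ 5.0846 days.
Remaining = 2260 × (1/2)^(5.71/5.0846) = 2260 × (1/2)^1.123 ≈ 1037.7 μCi.

1040 μCi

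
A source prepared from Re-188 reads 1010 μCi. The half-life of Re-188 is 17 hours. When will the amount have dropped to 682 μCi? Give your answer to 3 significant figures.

9.63 hours

Fraction remaining = 682/1010 ≈ 0.67525.
n = log₂(1010/682) = ln(1.4809)/ln 2 ≈ 0.56651 half-lives.
t = n × t½ = 0.56651 × 17 ≈ 9.6307 hours.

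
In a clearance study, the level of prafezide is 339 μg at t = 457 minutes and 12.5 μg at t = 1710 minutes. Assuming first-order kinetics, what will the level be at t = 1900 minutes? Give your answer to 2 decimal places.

Over Δt = 1710 − 457 = 1253 minutes, the level fell by a factor of 339/12.5 ≈ 27.12.
n = log₂(27.12) ≈ 4.7613 half-lives, so t½ = 1253/4.7613 ≈ 263.16 minutes.
From t = 1710 to t = 1900: 12.5 × (1/2)^((1900−1710)/263.16) ≈ 7.5783 μg.

7.58 μg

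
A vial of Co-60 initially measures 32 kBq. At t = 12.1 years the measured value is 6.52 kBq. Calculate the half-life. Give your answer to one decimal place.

5.3 years

A/A₀ = 6.52/32 ≈ 0.20375.
n = log₂(4.908) ≈ 2.2951 half-lives elapsed in 12.1 years.
t½ = 12.1/2.2951 ≈ 5.272 years.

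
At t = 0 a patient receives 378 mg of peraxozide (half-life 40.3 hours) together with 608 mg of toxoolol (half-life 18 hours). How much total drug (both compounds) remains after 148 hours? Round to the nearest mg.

peraxozide: 378 × (1/2)^(148/40.3) = 378 × (1/2)^3.6725 ≈ 29.646 mg.
toxoolol: 608 × (1/2)^(148/18) = 608 × (1/2)^8.2222 ≈ 2.036 mg.
Total = 29.646 + 2.036 ≈ 31.682 mg.

32 mg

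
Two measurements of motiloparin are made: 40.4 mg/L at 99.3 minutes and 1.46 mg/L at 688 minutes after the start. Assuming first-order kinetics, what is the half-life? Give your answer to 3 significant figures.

123 minutes

Over Δt = 688 − 99.3 = 588.7 minutes, the level fell by a factor of 40.4/1.46 ≈ 27.671.
n = log₂(27.671) ≈ 4.7903 half-lives, so t½ = 588.7/4.7903 ≈ 122.89 minutes.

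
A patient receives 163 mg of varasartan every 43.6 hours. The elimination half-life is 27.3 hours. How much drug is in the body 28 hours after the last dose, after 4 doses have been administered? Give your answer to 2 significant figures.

The 4 doses were given 158.8, 115.2, 71.6, 28 hours ago.
Total = 163·(1/2)^(158.8/27.3) + 163·(1/2)^(115.2/27.3) + 163·(1/2)^(71.6/27.3) + 163·(1/2)^(28/27.3)
      = 2.8916 + 8.748 + 26.465 + 80.064 ≈ 118.17 mg.

120 mg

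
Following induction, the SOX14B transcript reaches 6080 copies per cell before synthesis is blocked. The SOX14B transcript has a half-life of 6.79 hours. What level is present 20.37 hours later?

760 copies per cell

Elapsed time is 3 half-lives (20.37/6.79).
Each half-life halves the amount: 6080 × (1/2)^3 = 6080/8 = 760 copies per cell.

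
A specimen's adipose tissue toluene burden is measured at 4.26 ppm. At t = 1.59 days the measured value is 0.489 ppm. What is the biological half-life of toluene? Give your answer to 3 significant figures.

A/A₀ = 0.489/4.26 ≈ 0.11479.
n = log₂(8.7117) ≈ 3.1229 half-lives elapsed in 1.59 days.
t½ = 1.59/3.1229 ≈ 0.50913 days.

0.509 days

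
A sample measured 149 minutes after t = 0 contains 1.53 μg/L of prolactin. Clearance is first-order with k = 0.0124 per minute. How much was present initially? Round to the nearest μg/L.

t½ = ln 2 / k = 0.69315 / 0.0124 ≈ 55.899 minutes.
Number of half-lives elapsed: n = 149/55.899 ≈ 2.6655.
A₀ = A × 2^n = 1.53 × 2^2.6655 = 1.53 × 6.3446 ≈ 9.7072 μg/L.

10 μg/L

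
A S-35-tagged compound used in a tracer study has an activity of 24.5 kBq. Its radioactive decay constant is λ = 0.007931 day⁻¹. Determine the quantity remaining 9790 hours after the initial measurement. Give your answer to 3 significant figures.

t½ = ln 2 / λ = 0.69315 / 0.007931 ≈ 87.397 days.
Convert the elapsed time: 9790 hours = 407.917 days.
Number of half-lives: n = 407.917/87.397 ≈ 4.6674.
Remaining = 24.5 × (1/2)^4.6674 = 24.5 × 0.039353 ≈ 0.96414 kBq.

0.964 kBq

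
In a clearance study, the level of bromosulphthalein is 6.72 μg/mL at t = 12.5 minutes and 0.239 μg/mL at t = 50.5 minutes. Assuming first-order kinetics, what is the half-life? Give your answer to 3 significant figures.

7.89 minutes

Over Δt = 50.5 − 12.5 = 38 minutes, the level fell by a factor of 6.72/0.239 ≈ 28.117.
n = log₂(28.117) ≈ 4.8134 half-lives, so t½ = 38/4.8134 ≈ 7.8947 minutes.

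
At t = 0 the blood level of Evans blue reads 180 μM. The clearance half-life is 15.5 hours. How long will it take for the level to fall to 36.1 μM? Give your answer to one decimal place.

Fraction remaining = 36.1/180 ≈ 0.20056.
n = log₂(180/36.1) = ln(4.9861)/ln 2 ≈ 2.3179 half-lives.
t = n × t½ = 2.3179 × 15.5 ≈ 35.928 hours.

35.9 hours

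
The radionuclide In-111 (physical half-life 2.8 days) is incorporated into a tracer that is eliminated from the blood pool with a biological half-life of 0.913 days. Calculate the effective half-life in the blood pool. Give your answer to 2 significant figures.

0.69 days

1/t_eff = 1/t_phys + 1/t_biol = 1/2.8 + 1/0.913 = 1.4524 per day.
t_eff = 2.8 × 0.913 / (2.8 + 0.913) ≈ 0.6885 days.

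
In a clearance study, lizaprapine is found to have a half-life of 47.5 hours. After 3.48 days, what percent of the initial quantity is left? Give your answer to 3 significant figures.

3.48 days = 83.52 hours.
n = 83.52/47.5 ≈ 1.7583 half-lives.
Fraction remaining = (1/2)^1.7583 ≈ 0.29559, i.e. 29.559%.

29.6%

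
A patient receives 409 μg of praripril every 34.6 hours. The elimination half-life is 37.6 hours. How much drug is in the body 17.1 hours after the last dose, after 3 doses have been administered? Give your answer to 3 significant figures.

The 3 doses were given 86.3, 51.7, 17.1 hours ago.
Total = 409·(1/2)^(86.3/37.6) + 409·(1/2)^(51.7/37.6) + 409·(1/2)^(17.1/37.6)
      = 83.329 + 157.69 + 298.41 ≈ 539.43 μg.

539 μg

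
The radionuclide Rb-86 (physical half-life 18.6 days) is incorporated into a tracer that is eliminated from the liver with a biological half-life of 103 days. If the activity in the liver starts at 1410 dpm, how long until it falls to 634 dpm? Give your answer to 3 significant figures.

1/t_eff = 1/t_phys + 1/t_biol = 1/18.6 + 1/103 = 0.063472 per day.
t_eff = 18.6 × 103 / (18.6 + 103) ≈ 15.755 days.
n = log₂(1410/634) ≈ 1.1531; t = 1.1531 × 15.755 ≈ 18.168 days.

18.2 days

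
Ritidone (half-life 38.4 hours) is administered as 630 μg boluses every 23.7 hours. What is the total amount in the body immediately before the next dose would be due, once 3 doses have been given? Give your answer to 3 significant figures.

853 μg

The 3 doses were given 71.1, 47.4, 23.7 hours ago.
Total = 630·(1/2)^(71.1/38.4) + 630·(1/2)^(47.4/38.4) + 630·(1/2)^(23.7/38.4)
      = 174.57 + 267.77 + 410.72 ≈ 853.06 μg.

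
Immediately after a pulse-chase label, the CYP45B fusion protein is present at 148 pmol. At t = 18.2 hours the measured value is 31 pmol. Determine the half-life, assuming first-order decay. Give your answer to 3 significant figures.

A/A₀ = 31/148 ≈ 0.20946.
n = log₂(4.7742) ≈ 2.2553 half-lives elapsed in 18.2 hours.
t½ = 18.2/2.2553 ≈ 8.07 hours.

8.07 hours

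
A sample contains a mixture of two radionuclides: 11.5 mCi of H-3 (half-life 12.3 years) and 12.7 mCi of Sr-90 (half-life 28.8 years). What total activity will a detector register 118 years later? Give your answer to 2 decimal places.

H-3: 11.5 × (1/2)^(118/12.3) = 11.5 × (1/2)^9.5935 ≈ 0.014886 mCi.
Sr-90: 12.7 × (1/2)^(118/28.8) = 12.7 × (1/2)^4.0972 ≈ 0.74202 mCi.
Total = 0.014886 + 0.74202 ≈ 0.75691 mCi.

0.76 mCi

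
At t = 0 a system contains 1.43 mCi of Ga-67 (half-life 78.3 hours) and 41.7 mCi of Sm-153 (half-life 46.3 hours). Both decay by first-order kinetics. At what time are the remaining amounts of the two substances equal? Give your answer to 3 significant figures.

Set 1.43·(1/2)^(t/78.3) = 41.7·(1/2)^(t/46.3).
Taking log₂: log₂(1.43/41.7) = t·(1/78.3 − 1/46.3).
log₂(0.034293) = -4.866; 1/78.3 − 1/46.3 = -0.0088269.
t = -4.866 / -0.0088269 ≈ 551.27 hours.

551 hours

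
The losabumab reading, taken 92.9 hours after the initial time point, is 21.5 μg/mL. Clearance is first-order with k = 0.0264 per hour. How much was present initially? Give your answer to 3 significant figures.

250 μg/mL

t½ = ln 2 / k = 0.69315 / 0.0264 ≈ 26.256 hours.
Number of half-lives elapsed: n = 92.9/26.256 ≈ 3.5383.
A₀ = A × 2^n = 21.5 × 2^3.5383 = 21.5 × 11.618 ≈ 249.79 μg/mL.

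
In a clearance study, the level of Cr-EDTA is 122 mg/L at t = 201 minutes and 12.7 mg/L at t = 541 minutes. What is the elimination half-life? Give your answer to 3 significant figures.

Over Δt = 541 − 201 = 340 minutes, the level fell by a factor of 122/12.7 ≈ 9.6063.
n = log₂(9.6063) ≈ 3.264 half-lives, so t½ = 340/3.264 ≈ 104.17 minutes.

104 minutes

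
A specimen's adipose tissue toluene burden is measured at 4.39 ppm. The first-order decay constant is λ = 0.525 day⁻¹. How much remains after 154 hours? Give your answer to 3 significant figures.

0.151 ppm

t½ = ln 2 / λ = 0.69315 / 0.525 ≈ 1.3203 days.
Convert the elapsed time: 154 hours = 6.41667 days.
Number of half-lives: n = 6.41667/1.3203 ≈ 4.8601.
Remaining = 4.39 × (1/2)^4.8601 = 4.39 × 0.034433 ≈ 0.15116 ppm.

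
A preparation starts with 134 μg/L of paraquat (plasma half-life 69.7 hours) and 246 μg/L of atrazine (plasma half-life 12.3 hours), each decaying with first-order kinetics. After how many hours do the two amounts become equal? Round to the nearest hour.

Set 134·(1/2)^(t/69.7) = 246·(1/2)^(t/12.3).
Taking log₂: log₂(134/246) = t·(1/69.7 − 1/12.3).
log₂(0.54472) = -0.87643; 1/69.7 − 1/12.3 = -0.066954.
t = -0.87643 / -0.066954 ≈ 13.09 hours.

13 hours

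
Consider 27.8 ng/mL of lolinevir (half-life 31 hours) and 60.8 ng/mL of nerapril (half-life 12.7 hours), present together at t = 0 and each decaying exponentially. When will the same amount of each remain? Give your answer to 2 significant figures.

24 hours

Set 27.8·(1/2)^(t/31) = 60.8·(1/2)^(t/12.7).
Taking log₂: log₂(27.8/60.8) = t·(1/31 − 1/12.7).
log₂(0.45724) = -1.129; 1/31 − 1/12.7 = -0.046482.
t = -1.129 / -0.046482 ≈ 24.289 hours.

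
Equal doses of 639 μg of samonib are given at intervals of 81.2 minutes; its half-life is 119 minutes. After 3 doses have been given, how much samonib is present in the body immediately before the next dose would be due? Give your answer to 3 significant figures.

The 3 doses were given 243.6, 162.4, 81.2 minutes ago.
Total = 639·(1/2)^(243.6/119) + 639·(1/2)^(162.4/119) + 639·(1/2)^(81.2/119)
      = 154.62 + 248.13 + 398.19 ≈ 800.95 μg.

801 μg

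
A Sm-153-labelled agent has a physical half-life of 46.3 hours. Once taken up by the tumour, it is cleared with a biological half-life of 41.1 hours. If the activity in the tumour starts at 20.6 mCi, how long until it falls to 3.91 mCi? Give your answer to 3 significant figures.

1/t_eff = 1/t_phys + 1/t_biol = 1/46.3 + 1/41.1 = 0.045929 per hour.
t_eff = 46.3 × 41.1 / (46.3 + 41.1) ≈ 21.773 hours.
n = log₂(20.6/3.91) ≈ 2.3974; t = 2.3974 × 21.773 ≈ 52.198 hours.

52.2 hours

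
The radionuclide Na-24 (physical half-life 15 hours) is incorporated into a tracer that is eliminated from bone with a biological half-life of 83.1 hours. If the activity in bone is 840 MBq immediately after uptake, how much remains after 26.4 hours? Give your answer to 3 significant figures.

1/t_eff = 1/t_phys + 1/t_biol = 1/15 + 1/83.1 = 0.0787 per hour.
t_eff = 15 × 83.1 / (15 + 83.1) ≈ 12.706 hours.
Remaining = 840 × (1/2)^(26.4/12.706) = 840 × (1/2)^2.0777 ≈ 198.99 MBq.

199 MBq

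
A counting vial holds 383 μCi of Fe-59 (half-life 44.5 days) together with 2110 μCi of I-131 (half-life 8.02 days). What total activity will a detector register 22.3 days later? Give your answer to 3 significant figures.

Fe-59: 383 × (1/2)^(22.3/44.5) = 383 × (1/2)^0.50112 ≈ 270.61 μCi.
I-131: 2110 × (1/2)^(22.3/8.02) = 2110 × (1/2)^2.7805 ≈ 307.08 μCi.
Total = 270.61 + 307.08 ≈ 577.69 μCi.

578 μCi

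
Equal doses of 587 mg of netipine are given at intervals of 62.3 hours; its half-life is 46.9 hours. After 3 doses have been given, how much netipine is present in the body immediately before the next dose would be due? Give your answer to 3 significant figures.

The 3 doses were given 186.9, 124.6, 62.3 hours ago.
Total = 587·(1/2)^(186.9/46.9) + 587·(1/2)^(124.6/46.9) + 587·(1/2)^(62.3/46.9)
      = 37.069 + 93.087 + 233.76 ≈ 363.91 mg.

364 mg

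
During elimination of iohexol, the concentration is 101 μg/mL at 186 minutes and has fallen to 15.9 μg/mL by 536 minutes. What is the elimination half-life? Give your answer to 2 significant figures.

Over Δt = 536 − 186 = 350 minutes, the level fell by a factor of 101/15.9 ≈ 6.3522.
n = log₂(6.3522) ≈ 2.6673 half-lives, so t½ = 350/2.6673 ≈ 131.22 minutes.

130 minutes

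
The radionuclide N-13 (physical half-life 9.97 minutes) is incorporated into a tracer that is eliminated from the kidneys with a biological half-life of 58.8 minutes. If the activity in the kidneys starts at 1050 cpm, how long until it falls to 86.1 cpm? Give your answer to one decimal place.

30.8 minutes

1/t_eff = 1/t_phys + 1/t_biol = 1/9.97 + 1/58.8 = 0.11731 per minute.
t_eff = 9.97 × 58.8 / (9.97 + 58.8) ≈ 8.5246 minutes.
n = log₂(1050/86.1) ≈ 3.6082; t = 3.6082 × 8.5246 ≈ 30.759 minutes.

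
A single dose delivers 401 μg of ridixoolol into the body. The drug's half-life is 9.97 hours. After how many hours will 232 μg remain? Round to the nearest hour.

Fraction remaining = 232/401 ≈ 0.57855.
n = log₂(401/232) = ln(1.7284)/ln 2 ≈ 0.78948 half-lives.
t = n × t½ = 0.78948 × 9.97 ≈ 7.8711 hours.

8 hours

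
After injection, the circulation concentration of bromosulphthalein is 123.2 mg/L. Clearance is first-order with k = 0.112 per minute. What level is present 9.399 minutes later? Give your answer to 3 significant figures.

t½ = ln 2 / k = 0.69315 / 0.112 ≈ 6.1888 minutes.
Number of half-lives: n = 9.399/6.1888 ≈ 1.5187.
Remaining = 123.2 × (1/2)^1.5187 = 123.2 × 0.349 ≈ 42.997 mg/L.

43.0 mg/L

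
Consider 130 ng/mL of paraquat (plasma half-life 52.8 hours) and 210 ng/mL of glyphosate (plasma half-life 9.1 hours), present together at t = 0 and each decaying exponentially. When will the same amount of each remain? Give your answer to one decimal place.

Set 130·(1/2)^(t/52.8) = 210·(1/2)^(t/9.1).
Taking log₂: log₂(130/210) = t·(1/52.8 − 1/9.1).
log₂(0.61905) = -0.69188; 1/52.8 − 1/9.1 = -0.090951.
t = -0.69188 / -0.090951 ≈ 7.6072 hours.

7.6 hours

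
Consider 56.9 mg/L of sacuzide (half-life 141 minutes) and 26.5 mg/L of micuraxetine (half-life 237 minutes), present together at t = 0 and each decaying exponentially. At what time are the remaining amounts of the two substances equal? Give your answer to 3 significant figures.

Set 56.9·(1/2)^(t/141) = 26.5·(1/2)^(t/237).
Taking log₂: log₂(56.9/26.5) = t·(1/141 − 1/237).
log₂(2.1472) = 1.1024; 1/141 − 1/237 = 0.0028728.
t = 1.1024 / 0.0028728 ≈ 383.75 minutes.

384 minutes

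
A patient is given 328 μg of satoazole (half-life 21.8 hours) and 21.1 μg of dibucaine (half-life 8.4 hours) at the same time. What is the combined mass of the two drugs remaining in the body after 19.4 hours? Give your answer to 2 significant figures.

180 μg

satoazole: 328 × (1/2)^(19.4/21.8) = 328 × (1/2)^0.88991 ≈ 177 μg.
dibucaine: 21.1 × (1/2)^(19.4/8.4) = 21.1 × (1/2)^2.3095 ≈ 4.2564 μg.
Total = 177 + 4.2564 ≈ 181.26 μg.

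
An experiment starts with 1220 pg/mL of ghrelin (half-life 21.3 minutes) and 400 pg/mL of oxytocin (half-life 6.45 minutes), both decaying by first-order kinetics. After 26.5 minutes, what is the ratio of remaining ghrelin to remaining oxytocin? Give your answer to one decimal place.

ghrelin: 1220 × (1/2)^(26.5/21.3) = 1220 × (1/2)^1.2441 ≈ 515.04 pg/mL.
oxytocin: 400 × (1/2)^(26.5/6.45) = 400 × (1/2)^4.1085 ≈ 23.188 pg/mL.
Ratio ≈ 515.04 / 23.188 ≈ 22.211.

22.2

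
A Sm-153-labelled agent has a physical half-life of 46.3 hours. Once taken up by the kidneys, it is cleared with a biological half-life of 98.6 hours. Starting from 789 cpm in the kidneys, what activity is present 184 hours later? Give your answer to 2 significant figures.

1/t_eff = 1/t_phys + 1/t_biol = 1/46.3 + 1/98.6 = 0.03174 per hour.
t_eff = 46.3 × 98.6 / (46.3 + 98.6) ≈ 31.506 hours.
Remaining = 789 × (1/2)^(184/31.506) = 789 × (1/2)^5.8402 ≈ 13.772 cpm.

14 cpm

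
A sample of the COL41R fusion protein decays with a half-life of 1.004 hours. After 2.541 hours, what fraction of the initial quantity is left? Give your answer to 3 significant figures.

0.173

n = 2.541/1.004 ≈ 2.5309 half-lives.
Fraction remaining = (1/2)^2.5309 ≈ 0.17303.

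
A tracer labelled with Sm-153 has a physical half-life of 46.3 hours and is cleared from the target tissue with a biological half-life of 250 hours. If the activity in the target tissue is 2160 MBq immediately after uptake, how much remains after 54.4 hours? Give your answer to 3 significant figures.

823 MBq

1/t_eff = 1/t_phys + 1/t_biol = 1/46.3 + 1/250 = 0.025598 per hour.
t_eff = 46.3 × 250 / (46.3 + 250) ≈ 39.065 hours.
Remaining = 2160 × (1/2)^(54.4/39.065) = 2160 × (1/2)^1.3925 ≈ 822.73 MBq.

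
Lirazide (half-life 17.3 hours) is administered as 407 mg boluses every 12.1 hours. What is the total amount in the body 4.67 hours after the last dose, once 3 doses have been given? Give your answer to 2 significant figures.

670 mg

The 3 doses were given 28.87, 16.77, 4.67 hours ago.
Total = 407·(1/2)^(28.87/17.3) + 407·(1/2)^(16.77/17.3) + 407·(1/2)^(4.67/17.3)
      = 128.01 + 207.87 + 337.55 ≈ 673.42 mg.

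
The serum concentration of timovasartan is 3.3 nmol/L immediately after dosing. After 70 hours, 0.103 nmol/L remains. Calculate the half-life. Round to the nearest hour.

14 hours

A/A₀ = 0.103/3.3 ≈ 0.031212.
n = log₂(32.039) ≈ 5.0017 half-lives elapsed in 70 hours.
t½ = 70/5.0017 ≈ 13.995 hours.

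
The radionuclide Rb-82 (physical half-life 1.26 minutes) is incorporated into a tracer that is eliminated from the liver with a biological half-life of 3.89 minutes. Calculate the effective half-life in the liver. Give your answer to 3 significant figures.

0.952 minutes

1/t_eff = 1/t_phys + 1/t_biol = 1/1.26 + 1/3.89 = 1.0507 per minute.
t_eff = 1.26 × 3.89 / (1.26 + 3.89) ≈ 0.95173 minutes.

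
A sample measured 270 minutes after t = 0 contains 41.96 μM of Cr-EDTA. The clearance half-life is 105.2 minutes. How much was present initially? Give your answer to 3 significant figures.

249 μM

Number of half-lives elapsed: n = 270/105.2 ≈ 2.5665.
A₀ = A × 2^n = 41.96 × 2^2.5665 = 41.96 × 5.9239 ≈ 248.57 μM.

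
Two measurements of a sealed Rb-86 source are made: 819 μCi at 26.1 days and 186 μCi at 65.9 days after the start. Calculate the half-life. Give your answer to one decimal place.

18.6 days

Over Δt = 65.9 − 26.1 = 39.8 days, the level fell by a factor of 819/186 ≈ 4.4032.
n = log₂(4.4032) ≈ 2.1386 half-lives, so t½ = 39.8/2.1386 ≈ 18.611 days.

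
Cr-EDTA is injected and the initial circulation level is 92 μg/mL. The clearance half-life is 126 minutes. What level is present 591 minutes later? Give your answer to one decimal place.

Number of half-lives: n = 591/126 ≈ 4.6905.
Remaining = 92 × (1/2)^4.6905 = 92 × 0.038728 ≈ 3.563 μg/mL.

3.6 μg/mL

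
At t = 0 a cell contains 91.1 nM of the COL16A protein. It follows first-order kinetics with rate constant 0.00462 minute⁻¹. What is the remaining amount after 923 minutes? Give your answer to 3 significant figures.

t½ = ln 2 / k = 0.69315 / 0.00462 ≈ 150.03 minutes.
Number of half-lives: n = 923/150.03 ≈ 6.152.
Remaining = 91.1 × (1/2)^6.152 = 91.1 × 0.014062 ≈ 1.2811 nM.

1.28 nM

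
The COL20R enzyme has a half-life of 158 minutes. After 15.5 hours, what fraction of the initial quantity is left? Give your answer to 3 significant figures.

0.0169

15.5 hours = 930 minutes.
n = 930/158 ≈ 5.8861 half-lives.
Fraction remaining = (1/2)^5.8861 ≈ 0.016909.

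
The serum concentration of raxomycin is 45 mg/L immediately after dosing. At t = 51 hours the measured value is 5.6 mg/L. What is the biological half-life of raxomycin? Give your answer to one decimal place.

17.0 hours

A/A₀ = 5.6/45 ≈ 0.12444.
n = log₂(8.0357) ≈ 3.0064 half-lives elapsed in 51 hours.
t½ = 51/3.0064 ≈ 16.964 hours.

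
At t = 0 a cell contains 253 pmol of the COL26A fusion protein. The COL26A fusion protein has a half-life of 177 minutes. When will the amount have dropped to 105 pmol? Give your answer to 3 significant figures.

Fraction remaining = 105/253 ≈ 0.41502.
n = log₂(253/105) = ln(2.4095)/ln 2 ≈ 1.2687 half-lives.
t = n × t½ = 1.2687 × 177 ≈ 224.57 minutes.

225 minutes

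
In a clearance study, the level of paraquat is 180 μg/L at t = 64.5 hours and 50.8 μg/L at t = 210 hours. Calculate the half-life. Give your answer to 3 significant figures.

Over Δt = 210 − 64.5 = 145.5 hours, the level fell by a factor of 180/50.8 ≈ 3.5433.
n = log₂(3.5433) ≈ 1.8251 half-lives, so t½ = 145.5/1.8251 ≈ 79.722 hours.

79.7 hours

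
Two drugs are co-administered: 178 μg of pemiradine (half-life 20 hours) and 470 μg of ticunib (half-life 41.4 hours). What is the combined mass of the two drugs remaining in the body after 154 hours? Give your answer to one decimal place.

36.5 μg

pemiradine: 178 × (1/2)^(154/20) = 178 × (1/2)^7.7 ≈ 0.85603 μg.
ticunib: 470 × (1/2)^(154/41.4) = 470 × (1/2)^3.7198 ≈ 35.672 μg.
Total = 0.85603 + 35.672 ≈ 36.528 μg.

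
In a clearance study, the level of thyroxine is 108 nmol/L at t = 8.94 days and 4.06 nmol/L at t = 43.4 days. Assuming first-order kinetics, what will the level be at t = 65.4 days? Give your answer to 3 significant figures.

Over Δt = 43.4 − 8.94 = 34.46 days, the level fell by a factor of 108/4.06 ≈ 26.601.
n = log₂(26.601) ≈ 4.7334 half-lives, so t½ = 34.46/4.7334 ≈ 7.2802 days.
From t = 43.4 to t = 65.4: 4.06 × (1/2)^((65.4−43.4)/7.2802) ≈ 0.49985 nmol/L.

0.500 nmol/L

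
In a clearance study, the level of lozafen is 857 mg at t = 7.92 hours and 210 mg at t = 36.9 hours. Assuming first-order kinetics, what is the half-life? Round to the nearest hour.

Over Δt = 36.9 − 7.92 = 28.98 hours, the level fell by a factor of 857/210 ≈ 4.081.
n = log₂(4.081) ≈ 2.0289 half-lives, so t½ = 28.98/2.0289 ≈ 14.284 hours.

14 hours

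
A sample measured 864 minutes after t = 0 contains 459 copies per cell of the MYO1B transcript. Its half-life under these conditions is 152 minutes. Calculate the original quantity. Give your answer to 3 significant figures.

Number of half-lives elapsed: n = 864/152 ≈ 5.6842.
A₀ = A × 2^n = 459 × 2^5.6842 = 459 × 51.418 ≈ 23601 copies per cell.

23600 copies per cell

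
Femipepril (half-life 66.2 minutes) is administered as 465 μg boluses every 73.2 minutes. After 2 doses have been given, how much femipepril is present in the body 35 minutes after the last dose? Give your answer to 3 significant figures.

472 μg

The 2 doses were given 108.2, 35 minutes ago.
Total = 465·(1/2)^(108.2/66.2) + 465·(1/2)^(35/66.2)
      = 149.77 + 322.33 ≈ 472.1 μg.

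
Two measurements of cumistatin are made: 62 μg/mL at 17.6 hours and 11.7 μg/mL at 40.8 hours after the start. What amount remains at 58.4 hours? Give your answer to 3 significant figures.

Over Δt = 40.8 − 17.6 = 23.2 hours, the level fell by a factor of 62/11.7 ≈ 5.2991.
n = log₂(5.2991) ≈ 2.4058 half-lives, so t½ = 23.2/2.4058 ≈ 9.6435 hours.
From t = 40.8 to t = 58.4: 11.7 × (1/2)^((58.4−40.8)/9.6435) ≈ 3.3021 μg/mL.

3.30 μg/mL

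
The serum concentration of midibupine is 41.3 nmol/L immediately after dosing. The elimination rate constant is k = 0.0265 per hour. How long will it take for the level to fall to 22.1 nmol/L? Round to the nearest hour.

24 hours

t½ = ln 2 / k = 0.69315 / 0.0265 ≈ 26.156 hours.
Fraction remaining = 22.1/41.3 ≈ 0.53511.
n = log₂(41.3/22.1) = ln(1.8688)/ln 2 ≈ 0.9021 half-lives.
t = n × t½ = 0.9021 × 26.156 ≈ 23.596 hours.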